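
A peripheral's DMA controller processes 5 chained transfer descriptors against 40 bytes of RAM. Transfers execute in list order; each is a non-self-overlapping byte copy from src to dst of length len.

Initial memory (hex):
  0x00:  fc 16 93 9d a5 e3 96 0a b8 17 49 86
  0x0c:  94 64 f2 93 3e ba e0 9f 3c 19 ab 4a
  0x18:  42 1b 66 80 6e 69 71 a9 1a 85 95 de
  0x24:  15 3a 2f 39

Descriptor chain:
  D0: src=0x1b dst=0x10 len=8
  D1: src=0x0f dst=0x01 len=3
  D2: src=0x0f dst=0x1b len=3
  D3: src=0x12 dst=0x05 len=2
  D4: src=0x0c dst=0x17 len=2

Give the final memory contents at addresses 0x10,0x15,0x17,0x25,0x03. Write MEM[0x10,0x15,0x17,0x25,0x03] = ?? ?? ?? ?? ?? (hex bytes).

MEM[0x10,0x15,0x17,0x25,0x03] = 80 1a 94 3a 6e

D0: mem[0x10..0x17] <- [80 6e 69 71 a9 1a 85 95]
D1: mem[0x01..0x03] <- [93 80 6e]
D2: mem[0x1b..0x1d] <- [93 80 6e]
D3: mem[0x05..0x06] <- [69 71]
D4: mem[0x17..0x18] <- [94 64]
query mem[0x10]=0x80, mem[0x15]=0x1a, mem[0x17]=0x94, mem[0x25]=0x3a, mem[0x03]=0x6e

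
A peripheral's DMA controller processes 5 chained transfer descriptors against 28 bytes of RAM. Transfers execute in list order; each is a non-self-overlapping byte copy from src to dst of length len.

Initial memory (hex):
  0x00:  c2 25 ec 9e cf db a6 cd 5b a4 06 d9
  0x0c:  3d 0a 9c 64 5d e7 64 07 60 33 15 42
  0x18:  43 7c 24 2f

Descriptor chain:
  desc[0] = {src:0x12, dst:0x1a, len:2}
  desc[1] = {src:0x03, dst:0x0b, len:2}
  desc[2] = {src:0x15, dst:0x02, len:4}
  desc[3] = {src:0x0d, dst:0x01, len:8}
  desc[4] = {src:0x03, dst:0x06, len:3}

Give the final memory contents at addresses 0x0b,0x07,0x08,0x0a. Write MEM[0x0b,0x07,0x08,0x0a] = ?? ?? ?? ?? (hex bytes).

MEM[0x0b,0x07,0x08,0x0a] = 9e 5d e7 06

  after D0: wrote 2B at 0x1a = 6407
  after D1: wrote 2B at 0x0b = 9ecf
  after D2: wrote 4B at 0x02 = 33154243
  after D3: wrote 8B at 0x01 = 0a9c645de7640760
  after D4: wrote 3B at 0x06 = 645de7
query mem[0x0b]=0x9e, mem[0x07]=0x5d, mem[0x08]=0xe7, mem[0x0a]=0x06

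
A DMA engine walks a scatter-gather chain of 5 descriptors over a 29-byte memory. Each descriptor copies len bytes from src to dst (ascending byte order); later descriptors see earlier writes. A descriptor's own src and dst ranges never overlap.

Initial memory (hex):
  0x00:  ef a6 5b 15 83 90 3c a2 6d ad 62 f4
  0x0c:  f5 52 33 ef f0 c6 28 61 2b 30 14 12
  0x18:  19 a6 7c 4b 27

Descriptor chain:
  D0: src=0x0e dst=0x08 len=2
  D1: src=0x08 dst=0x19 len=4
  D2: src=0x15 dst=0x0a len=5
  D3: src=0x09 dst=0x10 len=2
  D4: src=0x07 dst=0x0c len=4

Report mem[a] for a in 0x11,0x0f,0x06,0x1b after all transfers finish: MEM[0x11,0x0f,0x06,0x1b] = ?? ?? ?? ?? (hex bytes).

MEM[0x11,0x0f,0x06,0x1b] = 30 30 3c 62

#0 dst[0x08+2] := {0x33,0xef}
#1 dst[0x19+4] := {0x33,0xef,0x62,0xf4}
#2 dst[0x0a+5] := {0x30,0x14,0x12,0x19,0x33}
#3 dst[0x10+2] := {0xef,0x30}
#4 dst[0x0c+4] := {0xa2,0x33,0xef,0x30}
query mem[0x11]=0x30, mem[0x0f]=0x30, mem[0x06]=0x3c, mem[0x1b]=0x62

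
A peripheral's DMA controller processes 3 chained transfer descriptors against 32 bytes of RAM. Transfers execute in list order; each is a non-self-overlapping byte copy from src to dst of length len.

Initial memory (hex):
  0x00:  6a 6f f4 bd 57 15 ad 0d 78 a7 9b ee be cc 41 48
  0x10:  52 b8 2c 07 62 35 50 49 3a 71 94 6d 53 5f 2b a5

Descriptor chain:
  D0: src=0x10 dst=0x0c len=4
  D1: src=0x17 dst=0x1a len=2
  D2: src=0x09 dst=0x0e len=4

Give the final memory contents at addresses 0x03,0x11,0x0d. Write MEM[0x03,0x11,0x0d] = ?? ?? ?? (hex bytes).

#0 dst[0x0c+4] := {0x52,0xb8,0x2c,0x07}
#1 dst[0x1a+2] := {0x49,0x3a}
#2 dst[0x0e+4] := {0xa7,0x9b,0xee,0x52}
query mem[0x03]=0xbd, mem[0x11]=0x52, mem[0x0d]=0xb8

MEM[0x03,0x11,0x0d] = bd 52 b8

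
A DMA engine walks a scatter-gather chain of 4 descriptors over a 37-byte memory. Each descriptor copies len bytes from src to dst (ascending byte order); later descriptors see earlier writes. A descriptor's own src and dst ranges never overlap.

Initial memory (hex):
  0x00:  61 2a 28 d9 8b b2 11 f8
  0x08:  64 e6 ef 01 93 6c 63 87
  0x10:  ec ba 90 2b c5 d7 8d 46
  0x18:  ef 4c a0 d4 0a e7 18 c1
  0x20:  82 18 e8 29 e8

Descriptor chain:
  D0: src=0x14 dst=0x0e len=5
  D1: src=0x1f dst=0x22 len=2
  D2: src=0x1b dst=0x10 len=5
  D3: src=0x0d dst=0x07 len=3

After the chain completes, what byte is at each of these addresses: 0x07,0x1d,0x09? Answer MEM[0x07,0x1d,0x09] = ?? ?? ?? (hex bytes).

MEM[0x07,0x1d,0x09] = 6c e7 d7

  after D0: wrote 5B at 0x0e = c5d78d46ef
  after D1: wrote 2B at 0x22 = c182
  after D2: wrote 5B at 0x10 = d40ae718c1
  after D3: wrote 3B at 0x07 = 6cc5d7
query mem[0x07]=0x6c, mem[0x1d]=0xe7, mem[0x09]=0xd7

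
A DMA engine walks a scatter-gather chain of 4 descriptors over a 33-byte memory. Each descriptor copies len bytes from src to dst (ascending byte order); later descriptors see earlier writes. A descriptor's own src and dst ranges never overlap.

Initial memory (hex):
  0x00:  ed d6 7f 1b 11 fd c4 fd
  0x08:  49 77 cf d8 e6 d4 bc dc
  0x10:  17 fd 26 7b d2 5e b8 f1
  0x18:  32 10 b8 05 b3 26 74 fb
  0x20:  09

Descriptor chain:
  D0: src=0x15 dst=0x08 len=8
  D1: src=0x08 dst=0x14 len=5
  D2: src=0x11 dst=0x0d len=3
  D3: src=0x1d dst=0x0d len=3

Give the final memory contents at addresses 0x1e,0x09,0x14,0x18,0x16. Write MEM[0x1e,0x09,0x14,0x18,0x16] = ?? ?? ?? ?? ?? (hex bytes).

MEM[0x1e,0x09,0x14,0x18,0x16] = 74 b8 5e 10 f1

[0] 0x15->0x08 len=8 : 5e b8 f1 32 10 b8 05 b3
[1] 0x08->0x14 len=5 : 5e b8 f1 32 10
[2] 0x11->0x0d len=3 : fd 26 7b
[3] 0x1d->0x0d len=3 : 26 74 fb
query mem[0x1e]=0x74, mem[0x09]=0xb8, mem[0x14]=0x5e, mem[0x18]=0x10, mem[0x16]=0xf1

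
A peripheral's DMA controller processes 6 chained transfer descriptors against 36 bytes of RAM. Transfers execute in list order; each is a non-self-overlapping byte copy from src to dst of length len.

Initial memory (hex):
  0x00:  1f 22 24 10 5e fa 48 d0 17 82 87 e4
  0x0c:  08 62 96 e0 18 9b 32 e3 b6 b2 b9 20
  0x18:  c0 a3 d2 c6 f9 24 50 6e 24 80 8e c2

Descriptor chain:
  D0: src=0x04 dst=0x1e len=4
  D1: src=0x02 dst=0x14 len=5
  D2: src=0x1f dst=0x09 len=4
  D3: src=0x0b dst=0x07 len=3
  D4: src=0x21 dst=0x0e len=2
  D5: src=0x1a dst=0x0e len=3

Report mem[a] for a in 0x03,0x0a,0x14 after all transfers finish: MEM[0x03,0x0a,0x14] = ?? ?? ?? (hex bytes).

#0 dst[0x1e+4] := {0x5e,0xfa,0x48,0xd0}
#1 dst[0x14+5] := {0x24,0x10,0x5e,0xfa,0x48}
#2 dst[0x09+4] := {0xfa,0x48,0xd0,0x8e}
#3 dst[0x07+3] := {0xd0,0x8e,0x62}
#4 dst[0x0e+2] := {0xd0,0x8e}
#5 dst[0x0e+3] := {0xd2,0xc6,0xf9}
query mem[0x03]=0x10, mem[0x0a]=0x48, mem[0x14]=0x24

MEM[0x03,0x0a,0x14] = 10 48 24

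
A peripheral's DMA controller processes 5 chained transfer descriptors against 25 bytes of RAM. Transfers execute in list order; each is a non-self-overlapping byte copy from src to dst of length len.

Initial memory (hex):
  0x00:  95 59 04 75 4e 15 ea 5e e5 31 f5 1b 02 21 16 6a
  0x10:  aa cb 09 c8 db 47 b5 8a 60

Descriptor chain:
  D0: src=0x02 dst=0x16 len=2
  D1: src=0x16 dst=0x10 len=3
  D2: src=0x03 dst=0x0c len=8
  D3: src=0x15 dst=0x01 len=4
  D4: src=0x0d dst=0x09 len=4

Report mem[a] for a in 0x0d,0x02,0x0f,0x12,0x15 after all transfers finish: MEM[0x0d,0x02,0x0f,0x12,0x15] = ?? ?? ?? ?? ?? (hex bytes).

MEM[0x0d,0x02,0x0f,0x12,0x15] = 4e 04 ea 31 47

D0: mem[0x16..0x17] <- [04 75]
D1: mem[0x10..0x12] <- [04 75 60]
D2: mem[0x0c..0x13] <- [75 4e 15 ea 5e e5 31 f5]
D3: mem[0x01..0x04] <- [47 04 75 60]
D4: mem[0x09..0x0c] <- [4e 15 ea 5e]
query mem[0x0d]=0x4e, mem[0x02]=0x04, mem[0x0f]=0xea, mem[0x12]=0x31, mem[0x15]=0x47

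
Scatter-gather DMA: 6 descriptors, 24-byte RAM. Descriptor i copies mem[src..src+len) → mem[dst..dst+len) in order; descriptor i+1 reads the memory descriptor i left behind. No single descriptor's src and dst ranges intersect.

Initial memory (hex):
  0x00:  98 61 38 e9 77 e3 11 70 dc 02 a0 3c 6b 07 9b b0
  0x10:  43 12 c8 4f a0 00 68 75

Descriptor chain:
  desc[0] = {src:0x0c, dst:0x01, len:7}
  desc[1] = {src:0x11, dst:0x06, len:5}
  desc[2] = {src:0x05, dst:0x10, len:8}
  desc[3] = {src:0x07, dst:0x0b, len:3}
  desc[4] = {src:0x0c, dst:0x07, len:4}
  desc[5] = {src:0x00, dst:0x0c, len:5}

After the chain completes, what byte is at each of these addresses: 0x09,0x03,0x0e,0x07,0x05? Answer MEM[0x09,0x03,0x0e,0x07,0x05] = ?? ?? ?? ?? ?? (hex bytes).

MEM[0x09,0x03,0x0e,0x07,0x05] = 9b 9b 07 4f 43

#0 dst[0x01+7] := {0x6b,0x07,0x9b,0xb0,0x43,0x12,0xc8}
#1 dst[0x06+5] := {0x12,0xc8,0x4f,0xa0,0x00}
#2 dst[0x10+8] := {0x43,0x12,0xc8,0x4f,0xa0,0x00,0x3c,0x6b}
#3 dst[0x0b+3] := {0xc8,0x4f,0xa0}
#4 dst[0x07+4] := {0x4f,0xa0,0x9b,0xb0}
#5 dst[0x0c+5] := {0x98,0x6b,0x07,0x9b,0xb0}
query mem[0x09]=0x9b, mem[0x03]=0x9b, mem[0x0e]=0x07, mem[0x07]=0x4f, mem[0x05]=0x43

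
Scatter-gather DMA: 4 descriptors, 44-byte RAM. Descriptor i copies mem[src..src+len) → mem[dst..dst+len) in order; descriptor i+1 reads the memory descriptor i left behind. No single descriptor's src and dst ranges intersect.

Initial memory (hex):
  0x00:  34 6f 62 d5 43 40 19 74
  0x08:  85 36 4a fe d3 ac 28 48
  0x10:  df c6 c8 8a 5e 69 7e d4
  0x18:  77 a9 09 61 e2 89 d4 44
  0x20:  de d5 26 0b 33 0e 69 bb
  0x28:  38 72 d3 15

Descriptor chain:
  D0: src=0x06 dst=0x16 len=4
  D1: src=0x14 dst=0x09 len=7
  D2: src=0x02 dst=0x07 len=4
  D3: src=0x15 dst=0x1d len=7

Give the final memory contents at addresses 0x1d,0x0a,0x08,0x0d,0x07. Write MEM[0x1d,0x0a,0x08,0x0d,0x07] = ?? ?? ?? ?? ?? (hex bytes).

[0] 0x06->0x16 len=4 : 19 74 85 36
[1] 0x14->0x09 len=7 : 5e 69 19 74 85 36 09
[2] 0x02->0x07 len=4 : 62 d5 43 40
[3] 0x15->0x1d len=7 : 69 19 74 85 36 09 61
query mem[0x1d]=0x69, mem[0x0a]=0x40, mem[0x08]=0xd5, mem[0x0d]=0x85, mem[0x07]=0x62

MEM[0x1d,0x0a,0x08,0x0d,0x07] = 69 40 d5 85 62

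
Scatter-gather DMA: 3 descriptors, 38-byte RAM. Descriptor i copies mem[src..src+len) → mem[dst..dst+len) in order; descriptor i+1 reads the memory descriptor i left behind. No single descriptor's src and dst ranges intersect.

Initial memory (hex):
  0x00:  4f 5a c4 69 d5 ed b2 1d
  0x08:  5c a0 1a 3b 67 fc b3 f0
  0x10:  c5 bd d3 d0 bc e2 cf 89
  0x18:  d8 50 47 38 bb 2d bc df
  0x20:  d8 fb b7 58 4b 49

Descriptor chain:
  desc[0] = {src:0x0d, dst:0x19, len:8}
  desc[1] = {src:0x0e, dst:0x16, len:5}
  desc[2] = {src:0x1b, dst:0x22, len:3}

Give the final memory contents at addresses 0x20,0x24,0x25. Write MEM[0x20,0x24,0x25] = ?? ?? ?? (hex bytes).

MEM[0x20,0x24,0x25] = bc bd 49

  after D0: wrote 8B at 0x19 = fcb3f0c5bdd3d0bc
  after D1: wrote 5B at 0x16 = b3f0c5bdd3
  after D2: wrote 3B at 0x22 = f0c5bd
query mem[0x20]=0xbc, mem[0x24]=0xbd, mem[0x25]=0x49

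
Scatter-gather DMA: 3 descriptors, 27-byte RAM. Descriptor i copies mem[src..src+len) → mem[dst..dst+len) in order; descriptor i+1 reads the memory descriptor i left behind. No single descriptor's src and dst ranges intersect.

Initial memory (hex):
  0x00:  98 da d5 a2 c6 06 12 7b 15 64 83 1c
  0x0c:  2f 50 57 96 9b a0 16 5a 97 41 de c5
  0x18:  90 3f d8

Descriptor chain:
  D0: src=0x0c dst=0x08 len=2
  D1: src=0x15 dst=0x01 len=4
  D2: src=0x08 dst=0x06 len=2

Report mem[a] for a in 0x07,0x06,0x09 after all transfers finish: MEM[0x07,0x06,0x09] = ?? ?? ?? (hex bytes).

MEM[0x07,0x06,0x09] = 50 2f 50

D0: mem[0x08..0x09] <- [2f 50]
D1: mem[0x01..0x04] <- [41 de c5 90]
D2: mem[0x06..0x07] <- [2f 50]
query mem[0x07]=0x50, mem[0x06]=0x2f, mem[0x09]=0x50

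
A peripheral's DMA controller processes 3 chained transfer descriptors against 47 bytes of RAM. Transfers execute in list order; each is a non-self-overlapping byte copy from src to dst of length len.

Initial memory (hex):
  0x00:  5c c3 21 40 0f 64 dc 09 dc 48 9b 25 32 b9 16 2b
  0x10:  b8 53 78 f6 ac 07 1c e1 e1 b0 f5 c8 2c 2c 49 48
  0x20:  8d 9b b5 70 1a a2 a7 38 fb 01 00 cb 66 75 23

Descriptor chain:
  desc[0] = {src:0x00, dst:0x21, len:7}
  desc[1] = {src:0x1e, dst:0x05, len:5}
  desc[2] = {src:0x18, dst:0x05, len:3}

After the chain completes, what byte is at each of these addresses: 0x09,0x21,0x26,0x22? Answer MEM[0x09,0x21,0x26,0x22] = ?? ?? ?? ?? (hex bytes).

MEM[0x09,0x21,0x26,0x22] = c3 5c 64 c3

#0 dst[0x21+7] := {0x5c,0xc3,0x21,0x40,0x0f,0x64,0xdc}
#1 dst[0x05+5] := {0x49,0x48,0x8d,0x5c,0xc3}
#2 dst[0x05+3] := {0xe1,0xb0,0xf5}
query mem[0x09]=0xc3, mem[0x21]=0x5c, mem[0x26]=0x64, mem[0x22]=0xc3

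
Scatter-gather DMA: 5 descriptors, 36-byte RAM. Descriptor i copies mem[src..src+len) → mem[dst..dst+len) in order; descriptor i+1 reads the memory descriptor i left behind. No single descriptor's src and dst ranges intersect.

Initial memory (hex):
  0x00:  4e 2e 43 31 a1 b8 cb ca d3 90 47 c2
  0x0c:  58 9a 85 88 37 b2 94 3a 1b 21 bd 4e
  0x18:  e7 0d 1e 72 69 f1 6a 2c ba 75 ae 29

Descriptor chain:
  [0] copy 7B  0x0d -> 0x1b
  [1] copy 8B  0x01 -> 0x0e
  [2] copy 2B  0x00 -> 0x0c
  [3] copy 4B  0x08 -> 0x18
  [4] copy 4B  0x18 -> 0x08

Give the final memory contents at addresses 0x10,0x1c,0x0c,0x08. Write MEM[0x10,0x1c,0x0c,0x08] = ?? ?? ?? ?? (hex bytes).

MEM[0x10,0x1c,0x0c,0x08] = 31 85 4e d3

D0: mem[0x1b..0x21] <- [9a 85 88 37 b2 94 3a]
D1: mem[0x0e..0x15] <- [2e 43 31 a1 b8 cb ca d3]
D2: mem[0x0c..0x0d] <- [4e 2e]
D3: mem[0x18..0x1b] <- [d3 90 47 c2]
D4: mem[0x08..0x0b] <- [d3 90 47 c2]
query mem[0x10]=0x31, mem[0x1c]=0x85, mem[0x0c]=0x4e, mem[0x08]=0xd3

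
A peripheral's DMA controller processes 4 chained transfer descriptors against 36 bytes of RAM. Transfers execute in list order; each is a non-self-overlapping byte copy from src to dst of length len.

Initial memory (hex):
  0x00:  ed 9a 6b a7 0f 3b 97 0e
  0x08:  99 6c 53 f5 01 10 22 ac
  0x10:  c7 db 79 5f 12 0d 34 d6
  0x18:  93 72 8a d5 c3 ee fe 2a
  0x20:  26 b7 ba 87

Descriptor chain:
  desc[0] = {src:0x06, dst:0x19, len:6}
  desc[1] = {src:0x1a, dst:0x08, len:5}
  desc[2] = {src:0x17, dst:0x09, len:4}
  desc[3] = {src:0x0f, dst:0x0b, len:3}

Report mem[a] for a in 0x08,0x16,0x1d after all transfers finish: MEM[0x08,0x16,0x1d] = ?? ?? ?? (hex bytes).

[0] 0x06->0x19 len=6 : 97 0e 99 6c 53 f5
[1] 0x1a->0x08 len=5 : 0e 99 6c 53 f5
[2] 0x17->0x09 len=4 : d6 93 97 0e
[3] 0x0f->0x0b len=3 : ac c7 db
query mem[0x08]=0x0e, mem[0x16]=0x34, mem[0x1d]=0x53

MEM[0x08,0x16,0x1d] = 0e 34 53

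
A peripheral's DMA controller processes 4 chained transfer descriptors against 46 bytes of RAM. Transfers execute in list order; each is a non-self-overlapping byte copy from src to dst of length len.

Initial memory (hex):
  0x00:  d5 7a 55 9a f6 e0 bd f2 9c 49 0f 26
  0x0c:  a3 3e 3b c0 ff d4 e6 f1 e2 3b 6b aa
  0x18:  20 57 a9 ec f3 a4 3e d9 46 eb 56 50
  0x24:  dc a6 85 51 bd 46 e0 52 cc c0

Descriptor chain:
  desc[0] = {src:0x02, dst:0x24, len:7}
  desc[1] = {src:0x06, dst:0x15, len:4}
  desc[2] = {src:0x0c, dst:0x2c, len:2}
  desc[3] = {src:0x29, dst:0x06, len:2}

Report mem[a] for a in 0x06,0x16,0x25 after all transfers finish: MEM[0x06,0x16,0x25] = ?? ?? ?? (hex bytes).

D0: mem[0x24..0x2a] <- [55 9a f6 e0 bd f2 9c]
D1: mem[0x15..0x18] <- [bd f2 9c 49]
D2: mem[0x2c..0x2d] <- [a3 3e]
D3: mem[0x06..0x07] <- [f2 9c]
query mem[0x06]=0xf2, mem[0x16]=0xf2, mem[0x25]=0x9a

MEM[0x06,0x16,0x25] = f2 f2 9a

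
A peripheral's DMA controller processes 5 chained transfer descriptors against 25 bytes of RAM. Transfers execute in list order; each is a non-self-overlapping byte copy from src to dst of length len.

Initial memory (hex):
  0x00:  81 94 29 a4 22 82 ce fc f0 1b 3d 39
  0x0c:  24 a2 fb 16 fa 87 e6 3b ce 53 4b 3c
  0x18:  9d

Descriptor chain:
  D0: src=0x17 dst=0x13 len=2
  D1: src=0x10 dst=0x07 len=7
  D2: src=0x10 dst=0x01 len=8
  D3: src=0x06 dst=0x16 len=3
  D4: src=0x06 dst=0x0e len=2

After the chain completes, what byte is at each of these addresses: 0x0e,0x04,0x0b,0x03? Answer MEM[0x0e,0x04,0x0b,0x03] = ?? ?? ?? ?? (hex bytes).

  after D0: wrote 2B at 0x13 = 3c9d
  after D1: wrote 7B at 0x07 = fa87e63c9d534b
  after D2: wrote 8B at 0x01 = fa87e63c9d534b3c
  after D3: wrote 3B at 0x16 = 534b3c
  after D4: wrote 2B at 0x0e = 534b
query mem[0x0e]=0x53, mem[0x04]=0x3c, mem[0x0b]=0x9d, mem[0x03]=0xe6

MEM[0x0e,0x04,0x0b,0x03] = 53 3c 9d e6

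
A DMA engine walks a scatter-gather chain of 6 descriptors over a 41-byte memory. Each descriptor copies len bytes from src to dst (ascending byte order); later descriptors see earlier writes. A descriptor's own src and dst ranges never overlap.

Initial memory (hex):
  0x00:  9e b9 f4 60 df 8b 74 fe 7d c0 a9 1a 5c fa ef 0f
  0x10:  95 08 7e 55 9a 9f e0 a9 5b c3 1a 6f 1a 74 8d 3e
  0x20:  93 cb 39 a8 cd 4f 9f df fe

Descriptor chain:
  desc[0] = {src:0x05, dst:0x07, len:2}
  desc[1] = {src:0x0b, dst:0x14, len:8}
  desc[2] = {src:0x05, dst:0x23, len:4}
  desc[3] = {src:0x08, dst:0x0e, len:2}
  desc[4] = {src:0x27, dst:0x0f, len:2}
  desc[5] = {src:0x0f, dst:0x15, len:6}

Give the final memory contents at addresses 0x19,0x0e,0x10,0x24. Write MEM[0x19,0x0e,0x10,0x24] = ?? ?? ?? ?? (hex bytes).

MEM[0x19,0x0e,0x10,0x24] = 55 74 fe 74

D0: mem[0x07..0x08] <- [8b 74]
D1: mem[0x14..0x1b] <- [1a 5c fa ef 0f 95 08 7e]
D2: mem[0x23..0x26] <- [8b 74 8b 74]
D3: mem[0x0e..0x0f] <- [74 c0]
D4: mem[0x0f..0x10] <- [df fe]
D5: mem[0x15..0x1a] <- [df fe 08 7e 55 1a]
query mem[0x19]=0x55, mem[0x0e]=0x74, mem[0x10]=0xfe, mem[0x24]=0x74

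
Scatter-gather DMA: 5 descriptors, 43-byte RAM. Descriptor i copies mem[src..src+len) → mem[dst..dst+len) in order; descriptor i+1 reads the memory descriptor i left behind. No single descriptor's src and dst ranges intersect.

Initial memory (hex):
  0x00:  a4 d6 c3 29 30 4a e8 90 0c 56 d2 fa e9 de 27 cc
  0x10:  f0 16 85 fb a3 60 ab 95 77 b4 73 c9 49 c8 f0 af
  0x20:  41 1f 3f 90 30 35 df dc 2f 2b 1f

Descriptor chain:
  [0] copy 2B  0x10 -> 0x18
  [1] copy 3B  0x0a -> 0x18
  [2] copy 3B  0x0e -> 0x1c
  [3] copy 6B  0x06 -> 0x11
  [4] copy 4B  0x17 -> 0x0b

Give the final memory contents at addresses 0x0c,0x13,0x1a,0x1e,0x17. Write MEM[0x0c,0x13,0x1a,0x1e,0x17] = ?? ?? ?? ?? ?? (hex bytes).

[0] 0x10->0x18 len=2 : f0 16
[1] 0x0a->0x18 len=3 : d2 fa e9
[2] 0x0e->0x1c len=3 : 27 cc f0
[3] 0x06->0x11 len=6 : e8 90 0c 56 d2 fa
[4] 0x17->0x0b len=4 : 95 d2 fa e9
query mem[0x0c]=0xd2, mem[0x13]=0x0c, mem[0x1a]=0xe9, mem[0x1e]=0xf0, mem[0x17]=0x95

MEM[0x0c,0x13,0x1a,0x1e,0x17] = d2 0c e9 f0 95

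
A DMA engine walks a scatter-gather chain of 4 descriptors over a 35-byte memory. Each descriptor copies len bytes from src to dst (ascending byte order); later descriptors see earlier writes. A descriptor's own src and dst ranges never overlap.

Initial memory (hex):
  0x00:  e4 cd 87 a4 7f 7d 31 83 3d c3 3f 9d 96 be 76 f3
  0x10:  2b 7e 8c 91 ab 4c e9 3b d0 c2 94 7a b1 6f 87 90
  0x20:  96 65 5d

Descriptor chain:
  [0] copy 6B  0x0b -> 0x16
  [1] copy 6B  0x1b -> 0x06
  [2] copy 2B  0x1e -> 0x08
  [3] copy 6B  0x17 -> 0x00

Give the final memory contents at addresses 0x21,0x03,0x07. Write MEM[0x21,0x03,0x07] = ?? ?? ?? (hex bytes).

MEM[0x21,0x03,0x07] = 65 f3 b1

[0] 0x0b->0x16 len=6 : 9d 96 be 76 f3 2b
[1] 0x1b->0x06 len=6 : 2b b1 6f 87 90 96
[2] 0x1e->0x08 len=2 : 87 90
[3] 0x17->0x00 len=6 : 96 be 76 f3 2b b1
query mem[0x21]=0x65, mem[0x03]=0xf3, mem[0x07]=0xb1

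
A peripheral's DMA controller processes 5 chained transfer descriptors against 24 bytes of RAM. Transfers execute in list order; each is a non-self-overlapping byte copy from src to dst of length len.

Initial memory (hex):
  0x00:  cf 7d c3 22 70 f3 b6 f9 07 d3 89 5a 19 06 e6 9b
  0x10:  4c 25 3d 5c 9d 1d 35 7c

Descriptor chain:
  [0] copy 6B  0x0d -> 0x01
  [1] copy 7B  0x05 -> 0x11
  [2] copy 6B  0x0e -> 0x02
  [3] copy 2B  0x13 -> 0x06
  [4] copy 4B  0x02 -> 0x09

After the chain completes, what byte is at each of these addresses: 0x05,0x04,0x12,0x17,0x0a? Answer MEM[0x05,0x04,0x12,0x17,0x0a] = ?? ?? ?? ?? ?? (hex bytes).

MEM[0x05,0x04,0x12,0x17,0x0a] = 25 4c 3d 5a 9b

  after D0: wrote 6B at 0x01 = 06e69b4c253d
  after D1: wrote 7B at 0x11 = 253df907d3895a
  after D2: wrote 6B at 0x02 = e69b4c253df9
  after D3: wrote 2B at 0x06 = f907
  after D4: wrote 4B at 0x09 = e69b4c25
query mem[0x05]=0x25, mem[0x04]=0x4c, mem[0x12]=0x3d, mem[0x17]=0x5a, mem[0x0a]=0x9b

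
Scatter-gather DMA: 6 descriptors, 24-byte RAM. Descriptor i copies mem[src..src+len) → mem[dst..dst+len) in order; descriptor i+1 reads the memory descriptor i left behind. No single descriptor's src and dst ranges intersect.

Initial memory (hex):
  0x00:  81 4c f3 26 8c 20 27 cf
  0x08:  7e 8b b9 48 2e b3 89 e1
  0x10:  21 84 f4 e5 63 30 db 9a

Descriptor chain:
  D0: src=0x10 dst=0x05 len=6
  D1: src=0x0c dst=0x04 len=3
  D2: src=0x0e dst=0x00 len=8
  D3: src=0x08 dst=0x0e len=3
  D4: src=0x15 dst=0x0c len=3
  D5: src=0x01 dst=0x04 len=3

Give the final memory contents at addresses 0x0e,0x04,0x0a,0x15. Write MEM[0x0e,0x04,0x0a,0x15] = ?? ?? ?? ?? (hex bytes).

MEM[0x0e,0x04,0x0a,0x15] = 9a e1 30 30

  after D0: wrote 6B at 0x05 = 2184f4e56330
  after D1: wrote 3B at 0x04 = 2eb389
  after D2: wrote 8B at 0x00 = 89e12184f4e56330
  after D3: wrote 3B at 0x0e = e56330
  after D4: wrote 3B at 0x0c = 30db9a
  after D5: wrote 3B at 0x04 = e12184
query mem[0x0e]=0x9a, mem[0x04]=0xe1, mem[0x0a]=0x30, mem[0x15]=0x30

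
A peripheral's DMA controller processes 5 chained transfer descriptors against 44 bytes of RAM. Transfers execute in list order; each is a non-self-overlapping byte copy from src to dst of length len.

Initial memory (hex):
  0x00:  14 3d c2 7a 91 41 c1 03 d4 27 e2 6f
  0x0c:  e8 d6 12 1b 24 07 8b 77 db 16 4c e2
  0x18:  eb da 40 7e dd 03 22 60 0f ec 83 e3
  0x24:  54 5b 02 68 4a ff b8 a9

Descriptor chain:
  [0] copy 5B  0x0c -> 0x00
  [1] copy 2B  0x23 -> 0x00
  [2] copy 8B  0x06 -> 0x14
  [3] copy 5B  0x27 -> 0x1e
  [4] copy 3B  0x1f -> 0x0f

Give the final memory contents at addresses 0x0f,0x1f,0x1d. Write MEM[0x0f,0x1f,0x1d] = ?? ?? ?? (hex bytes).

[0] 0x0c->0x00 len=5 : e8 d6 12 1b 24
[1] 0x23->0x00 len=2 : e3 54
[2] 0x06->0x14 len=8 : c1 03 d4 27 e2 6f e8 d6
[3] 0x27->0x1e len=5 : 68 4a ff b8 a9
[4] 0x1f->0x0f len=3 : 4a ff b8
query mem[0x0f]=0x4a, mem[0x1f]=0x4a, mem[0x1d]=0x03

MEM[0x0f,0x1f,0x1d] = 4a 4a 03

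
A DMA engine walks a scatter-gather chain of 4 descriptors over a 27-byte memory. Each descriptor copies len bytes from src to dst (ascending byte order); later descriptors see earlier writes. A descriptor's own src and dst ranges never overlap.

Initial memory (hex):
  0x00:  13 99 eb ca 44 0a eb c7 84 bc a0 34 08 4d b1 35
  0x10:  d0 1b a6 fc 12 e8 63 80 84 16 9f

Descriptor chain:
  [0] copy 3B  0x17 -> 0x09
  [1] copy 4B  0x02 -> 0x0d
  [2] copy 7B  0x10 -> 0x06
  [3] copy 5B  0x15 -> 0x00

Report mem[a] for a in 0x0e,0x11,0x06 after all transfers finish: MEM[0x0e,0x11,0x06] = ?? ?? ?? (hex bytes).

D0: mem[0x09..0x0b] <- [80 84 16]
D1: mem[0x0d..0x10] <- [eb ca 44 0a]
D2: mem[0x06..0x0c] <- [0a 1b a6 fc 12 e8 63]
D3: mem[0x00..0x04] <- [e8 63 80 84 16]
query mem[0x0e]=0xca, mem[0x11]=0x1b, mem[0x06]=0x0a

MEM[0x0e,0x11,0x06] = ca 1b 0a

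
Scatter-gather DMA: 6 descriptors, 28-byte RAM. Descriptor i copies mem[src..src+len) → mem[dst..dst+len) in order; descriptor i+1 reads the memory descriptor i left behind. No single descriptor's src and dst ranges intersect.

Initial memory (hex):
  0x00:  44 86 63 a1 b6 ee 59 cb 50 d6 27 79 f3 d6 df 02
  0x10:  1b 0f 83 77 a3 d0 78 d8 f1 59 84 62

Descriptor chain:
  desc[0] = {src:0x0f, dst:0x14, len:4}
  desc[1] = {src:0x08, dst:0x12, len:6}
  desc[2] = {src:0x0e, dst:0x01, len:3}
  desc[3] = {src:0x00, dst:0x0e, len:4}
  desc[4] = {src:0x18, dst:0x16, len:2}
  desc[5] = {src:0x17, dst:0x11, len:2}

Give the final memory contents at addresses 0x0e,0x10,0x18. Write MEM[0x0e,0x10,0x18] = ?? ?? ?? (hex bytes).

MEM[0x0e,0x10,0x18] = 44 02 f1

[0] 0x0f->0x14 len=4 : 02 1b 0f 83
[1] 0x08->0x12 len=6 : 50 d6 27 79 f3 d6
[2] 0x0e->0x01 len=3 : df 02 1b
[3] 0x00->0x0e len=4 : 44 df 02 1b
[4] 0x18->0x16 len=2 : f1 59
[5] 0x17->0x11 len=2 : 59 f1
query mem[0x0e]=0x44, mem[0x10]=0x02, mem[0x18]=0xf1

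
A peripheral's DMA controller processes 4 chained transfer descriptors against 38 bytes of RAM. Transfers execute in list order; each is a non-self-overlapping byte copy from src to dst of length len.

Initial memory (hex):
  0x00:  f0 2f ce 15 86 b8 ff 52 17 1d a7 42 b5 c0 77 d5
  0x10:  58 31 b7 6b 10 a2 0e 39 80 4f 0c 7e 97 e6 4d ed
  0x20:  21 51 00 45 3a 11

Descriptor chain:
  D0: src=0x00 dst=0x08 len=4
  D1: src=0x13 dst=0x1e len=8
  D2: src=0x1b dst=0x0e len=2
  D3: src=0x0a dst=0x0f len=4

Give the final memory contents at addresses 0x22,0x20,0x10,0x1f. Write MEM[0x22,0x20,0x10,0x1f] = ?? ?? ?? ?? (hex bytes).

MEM[0x22,0x20,0x10,0x1f] = 39 a2 15 10

D0: mem[0x08..0x0b] <- [f0 2f ce 15]
D1: mem[0x1e..0x25] <- [6b 10 a2 0e 39 80 4f 0c]
D2: mem[0x0e..0x0f] <- [7e 97]
D3: mem[0x0f..0x12] <- [ce 15 b5 c0]
query mem[0x22]=0x39, mem[0x20]=0xa2, mem[0x10]=0x15, mem[0x1f]=0x10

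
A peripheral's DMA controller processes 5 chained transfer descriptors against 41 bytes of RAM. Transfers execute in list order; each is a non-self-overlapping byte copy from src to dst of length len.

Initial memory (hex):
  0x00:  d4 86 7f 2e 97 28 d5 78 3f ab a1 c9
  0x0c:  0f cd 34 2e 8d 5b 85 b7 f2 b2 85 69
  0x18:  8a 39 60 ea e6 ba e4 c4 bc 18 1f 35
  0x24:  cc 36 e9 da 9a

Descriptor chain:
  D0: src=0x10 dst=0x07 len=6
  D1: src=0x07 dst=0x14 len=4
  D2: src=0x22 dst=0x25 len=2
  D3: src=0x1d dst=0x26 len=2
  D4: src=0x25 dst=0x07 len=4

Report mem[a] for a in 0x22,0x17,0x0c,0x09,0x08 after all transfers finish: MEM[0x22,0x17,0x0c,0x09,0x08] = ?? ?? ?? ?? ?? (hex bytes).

MEM[0x22,0x17,0x0c,0x09,0x08] = 1f b7 b2 e4 ba

[0] 0x10->0x07 len=6 : 8d 5b 85 b7 f2 b2
[1] 0x07->0x14 len=4 : 8d 5b 85 b7
[2] 0x22->0x25 len=2 : 1f 35
[3] 0x1d->0x26 len=2 : ba e4
[4] 0x25->0x07 len=4 : 1f ba e4 9a
query mem[0x22]=0x1f, mem[0x17]=0xb7, mem[0x0c]=0xb2, mem[0x09]=0xe4, mem[0x08]=0xba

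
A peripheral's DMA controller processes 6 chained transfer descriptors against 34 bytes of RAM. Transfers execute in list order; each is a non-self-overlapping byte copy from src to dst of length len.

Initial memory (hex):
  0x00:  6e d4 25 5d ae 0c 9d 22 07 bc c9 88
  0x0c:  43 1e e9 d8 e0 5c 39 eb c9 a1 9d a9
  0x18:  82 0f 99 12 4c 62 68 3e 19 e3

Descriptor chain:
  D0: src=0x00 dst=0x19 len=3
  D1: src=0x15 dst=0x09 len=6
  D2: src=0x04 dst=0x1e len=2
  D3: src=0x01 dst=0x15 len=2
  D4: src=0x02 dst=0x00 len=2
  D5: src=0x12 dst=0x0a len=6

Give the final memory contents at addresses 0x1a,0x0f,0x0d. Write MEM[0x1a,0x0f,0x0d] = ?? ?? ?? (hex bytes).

D0: mem[0x19..0x1b] <- [6e d4 25]
D1: mem[0x09..0x0e] <- [a1 9d a9 82 6e d4]
D2: mem[0x1e..0x1f] <- [ae 0c]
D3: mem[0x15..0x16] <- [d4 25]
D4: mem[0x00..0x01] <- [25 5d]
D5: mem[0x0a..0x0f] <- [39 eb c9 d4 25 a9]
query mem[0x1a]=0xd4, mem[0x0f]=0xa9, mem[0x0d]=0xd4

MEM[0x1a,0x0f,0x0d] = d4 a9 d4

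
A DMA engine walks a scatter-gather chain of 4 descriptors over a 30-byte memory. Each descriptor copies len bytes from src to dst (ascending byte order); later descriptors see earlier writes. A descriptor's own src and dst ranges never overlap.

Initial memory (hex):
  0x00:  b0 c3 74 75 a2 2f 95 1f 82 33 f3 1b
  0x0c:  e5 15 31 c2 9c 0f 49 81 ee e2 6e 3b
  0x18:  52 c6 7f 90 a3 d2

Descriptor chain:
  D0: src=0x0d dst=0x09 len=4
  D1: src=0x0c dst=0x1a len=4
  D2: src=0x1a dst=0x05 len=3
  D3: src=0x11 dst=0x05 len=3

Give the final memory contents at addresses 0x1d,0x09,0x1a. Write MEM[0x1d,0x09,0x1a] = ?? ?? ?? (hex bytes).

  after D0: wrote 4B at 0x09 = 1531c29c
  after D1: wrote 4B at 0x1a = 9c1531c2
  after D2: wrote 3B at 0x05 = 9c1531
  after D3: wrote 3B at 0x05 = 0f4981
query mem[0x1d]=0xc2, mem[0x09]=0x15, mem[0x1a]=0x9c

MEM[0x1d,0x09,0x1a] = c2 15 9c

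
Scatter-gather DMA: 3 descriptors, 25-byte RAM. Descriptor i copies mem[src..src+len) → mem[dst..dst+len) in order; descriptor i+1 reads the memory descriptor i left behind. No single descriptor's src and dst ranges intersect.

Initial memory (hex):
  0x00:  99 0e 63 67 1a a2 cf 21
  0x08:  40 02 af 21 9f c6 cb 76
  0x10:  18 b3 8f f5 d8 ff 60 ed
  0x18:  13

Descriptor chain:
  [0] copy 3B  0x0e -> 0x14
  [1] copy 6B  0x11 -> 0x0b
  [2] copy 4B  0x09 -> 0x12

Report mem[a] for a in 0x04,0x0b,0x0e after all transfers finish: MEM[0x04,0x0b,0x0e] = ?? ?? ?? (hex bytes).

  after D0: wrote 3B at 0x14 = cb7618
  after D1: wrote 6B at 0x0b = b38ff5cb7618
  after D2: wrote 4B at 0x12 = 02afb38f
query mem[0x04]=0x1a, mem[0x0b]=0xb3, mem[0x0e]=0xcb

MEM[0x04,0x0b,0x0e] = 1a b3 cb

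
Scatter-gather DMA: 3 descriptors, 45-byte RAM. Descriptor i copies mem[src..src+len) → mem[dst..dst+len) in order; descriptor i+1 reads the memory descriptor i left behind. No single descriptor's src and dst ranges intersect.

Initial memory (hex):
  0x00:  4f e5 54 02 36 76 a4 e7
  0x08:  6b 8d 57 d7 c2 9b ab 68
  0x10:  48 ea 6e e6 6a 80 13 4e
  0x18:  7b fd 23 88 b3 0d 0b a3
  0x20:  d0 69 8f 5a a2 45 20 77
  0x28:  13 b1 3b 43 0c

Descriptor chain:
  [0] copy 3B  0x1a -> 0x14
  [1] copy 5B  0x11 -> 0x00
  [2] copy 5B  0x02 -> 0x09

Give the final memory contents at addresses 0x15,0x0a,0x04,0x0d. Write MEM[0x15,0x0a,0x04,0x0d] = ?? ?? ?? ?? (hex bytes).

MEM[0x15,0x0a,0x04,0x0d] = 88 23 88 a4

#0 dst[0x14+3] := {0x23,0x88,0xb3}
#1 dst[0x00+5] := {0xea,0x6e,0xe6,0x23,0x88}
#2 dst[0x09+5] := {0xe6,0x23,0x88,0x76,0xa4}
query mem[0x15]=0x88, mem[0x0a]=0x23, mem[0x04]=0x88, mem[0x0d]=0xa4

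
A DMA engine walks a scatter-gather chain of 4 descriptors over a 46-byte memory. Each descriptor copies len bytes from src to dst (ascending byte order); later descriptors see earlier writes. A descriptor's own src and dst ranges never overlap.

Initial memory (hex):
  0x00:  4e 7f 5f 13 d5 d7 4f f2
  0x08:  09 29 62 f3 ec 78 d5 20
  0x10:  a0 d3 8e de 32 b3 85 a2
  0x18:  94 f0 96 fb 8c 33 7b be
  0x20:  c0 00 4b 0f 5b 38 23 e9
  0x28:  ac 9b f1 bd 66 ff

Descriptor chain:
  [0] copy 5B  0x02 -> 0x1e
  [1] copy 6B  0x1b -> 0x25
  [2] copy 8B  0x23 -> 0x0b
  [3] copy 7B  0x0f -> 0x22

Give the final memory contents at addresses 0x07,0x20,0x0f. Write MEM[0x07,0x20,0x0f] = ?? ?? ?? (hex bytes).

MEM[0x07,0x20,0x0f] = f2 d5 33

D0: mem[0x1e..0x22] <- [5f 13 d5 d7 4f]
D1: mem[0x25..0x2a] <- [fb 8c 33 5f 13 d5]
D2: mem[0x0b..0x12] <- [0f 5b fb 8c 33 5f 13 d5]
D3: mem[0x22..0x28] <- [33 5f 13 d5 de 32 b3]
query mem[0x07]=0xf2, mem[0x20]=0xd5, mem[0x0f]=0x33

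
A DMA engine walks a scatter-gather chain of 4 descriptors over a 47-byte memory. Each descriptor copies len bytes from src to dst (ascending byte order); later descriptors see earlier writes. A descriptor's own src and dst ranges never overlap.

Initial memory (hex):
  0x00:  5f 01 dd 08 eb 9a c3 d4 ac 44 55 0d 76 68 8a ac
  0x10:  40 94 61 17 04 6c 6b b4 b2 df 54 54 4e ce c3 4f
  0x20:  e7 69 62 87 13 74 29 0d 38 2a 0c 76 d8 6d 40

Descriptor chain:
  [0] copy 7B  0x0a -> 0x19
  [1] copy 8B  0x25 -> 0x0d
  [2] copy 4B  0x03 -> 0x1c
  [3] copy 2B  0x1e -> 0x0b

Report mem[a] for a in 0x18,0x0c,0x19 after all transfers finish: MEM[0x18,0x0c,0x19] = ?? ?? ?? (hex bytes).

MEM[0x18,0x0c,0x19] = b2 c3 55

[0] 0x0a->0x19 len=7 : 55 0d 76 68 8a ac 40
[1] 0x25->0x0d len=8 : 74 29 0d 38 2a 0c 76 d8
[2] 0x03->0x1c len=4 : 08 eb 9a c3
[3] 0x1e->0x0b len=2 : 9a c3
query mem[0x18]=0xb2, mem[0x0c]=0xc3, mem[0x19]=0x55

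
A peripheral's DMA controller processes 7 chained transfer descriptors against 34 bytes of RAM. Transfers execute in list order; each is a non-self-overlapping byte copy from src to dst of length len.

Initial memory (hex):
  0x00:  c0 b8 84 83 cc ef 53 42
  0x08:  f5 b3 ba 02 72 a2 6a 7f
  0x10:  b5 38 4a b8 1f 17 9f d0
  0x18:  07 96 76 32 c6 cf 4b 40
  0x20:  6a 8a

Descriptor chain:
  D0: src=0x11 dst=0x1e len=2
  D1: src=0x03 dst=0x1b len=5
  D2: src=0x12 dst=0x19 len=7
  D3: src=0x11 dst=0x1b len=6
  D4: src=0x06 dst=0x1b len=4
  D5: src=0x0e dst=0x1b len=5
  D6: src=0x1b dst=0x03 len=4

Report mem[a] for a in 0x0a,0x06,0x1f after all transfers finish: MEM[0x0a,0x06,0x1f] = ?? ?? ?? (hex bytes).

D0: mem[0x1e..0x1f] <- [38 4a]
D1: mem[0x1b..0x1f] <- [83 cc ef 53 42]
D2: mem[0x19..0x1f] <- [4a b8 1f 17 9f d0 07]
D3: mem[0x1b..0x20] <- [38 4a b8 1f 17 9f]
D4: mem[0x1b..0x1e] <- [53 42 f5 b3]
D5: mem[0x1b..0x1f] <- [6a 7f b5 38 4a]
D6: mem[0x03..0x06] <- [6a 7f b5 38]
query mem[0x0a]=0xba, mem[0x06]=0x38, mem[0x1f]=0x4a

MEM[0x0a,0x06,0x1f] = ba 38 4a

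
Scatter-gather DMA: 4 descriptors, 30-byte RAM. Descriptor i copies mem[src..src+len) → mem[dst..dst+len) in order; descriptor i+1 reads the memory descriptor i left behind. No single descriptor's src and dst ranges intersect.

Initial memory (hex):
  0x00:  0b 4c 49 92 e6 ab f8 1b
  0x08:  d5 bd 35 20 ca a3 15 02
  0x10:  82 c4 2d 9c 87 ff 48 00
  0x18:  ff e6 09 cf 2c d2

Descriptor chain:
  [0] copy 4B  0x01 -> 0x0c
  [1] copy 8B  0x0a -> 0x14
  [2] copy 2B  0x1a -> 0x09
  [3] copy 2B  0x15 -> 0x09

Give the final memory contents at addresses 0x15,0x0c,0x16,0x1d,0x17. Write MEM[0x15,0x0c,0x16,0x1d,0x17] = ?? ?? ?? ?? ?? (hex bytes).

MEM[0x15,0x0c,0x16,0x1d,0x17] = 20 4c 4c d2 49

[0] 0x01->0x0c len=4 : 4c 49 92 e6
[1] 0x0a->0x14 len=8 : 35 20 4c 49 92 e6 82 c4
[2] 0x1a->0x09 len=2 : 82 c4
[3] 0x15->0x09 len=2 : 20 4c
query mem[0x15]=0x20, mem[0x0c]=0x4c, mem[0x16]=0x4c, mem[0x1d]=0xd2, mem[0x17]=0x49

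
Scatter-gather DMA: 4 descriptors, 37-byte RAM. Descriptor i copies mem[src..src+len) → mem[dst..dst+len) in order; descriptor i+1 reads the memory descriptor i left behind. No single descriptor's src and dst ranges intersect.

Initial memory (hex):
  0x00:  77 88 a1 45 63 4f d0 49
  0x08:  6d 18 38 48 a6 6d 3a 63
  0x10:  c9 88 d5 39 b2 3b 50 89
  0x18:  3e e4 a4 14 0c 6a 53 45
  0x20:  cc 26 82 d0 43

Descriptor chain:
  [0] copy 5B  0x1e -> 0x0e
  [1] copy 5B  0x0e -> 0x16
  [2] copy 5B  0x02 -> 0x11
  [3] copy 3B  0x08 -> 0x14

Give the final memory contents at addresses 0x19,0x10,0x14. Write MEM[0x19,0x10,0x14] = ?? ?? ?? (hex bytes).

#0 dst[0x0e+5] := {0x53,0x45,0xcc,0x26,0x82}
#1 dst[0x16+5] := {0x53,0x45,0xcc,0x26,0x82}
#2 dst[0x11+5] := {0xa1,0x45,0x63,0x4f,0xd0}
#3 dst[0x14+3] := {0x6d,0x18,0x38}
query mem[0x19]=0x26, mem[0x10]=0xcc, mem[0x14]=0x6d

MEM[0x19,0x10,0x14] = 26 cc 6d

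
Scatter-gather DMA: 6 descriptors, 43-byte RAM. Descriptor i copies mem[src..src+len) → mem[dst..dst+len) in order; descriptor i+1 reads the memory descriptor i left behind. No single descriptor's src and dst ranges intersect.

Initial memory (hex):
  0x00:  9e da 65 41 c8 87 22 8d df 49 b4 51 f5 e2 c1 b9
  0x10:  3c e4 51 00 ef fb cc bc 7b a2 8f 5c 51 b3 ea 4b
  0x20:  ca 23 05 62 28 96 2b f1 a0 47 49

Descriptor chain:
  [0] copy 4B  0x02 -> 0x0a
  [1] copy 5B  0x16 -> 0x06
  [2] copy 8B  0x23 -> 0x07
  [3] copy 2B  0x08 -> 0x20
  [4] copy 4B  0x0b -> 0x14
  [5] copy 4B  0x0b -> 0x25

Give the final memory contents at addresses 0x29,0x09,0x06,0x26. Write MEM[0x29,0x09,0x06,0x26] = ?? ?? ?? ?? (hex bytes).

#0 dst[0x0a+4] := {0x65,0x41,0xc8,0x87}
#1 dst[0x06+5] := {0xcc,0xbc,0x7b,0xa2,0x8f}
#2 dst[0x07+8] := {0x62,0x28,0x96,0x2b,0xf1,0xa0,0x47,0x49}
#3 dst[0x20+2] := {0x28,0x96}
#4 dst[0x14+4] := {0xf1,0xa0,0x47,0x49}
#5 dst[0x25+4] := {0xf1,0xa0,0x47,0x49}
query mem[0x29]=0x47, mem[0x09]=0x96, mem[0x06]=0xcc, mem[0x26]=0xa0

MEM[0x29,0x09,0x06,0x26] = 47 96 cc a0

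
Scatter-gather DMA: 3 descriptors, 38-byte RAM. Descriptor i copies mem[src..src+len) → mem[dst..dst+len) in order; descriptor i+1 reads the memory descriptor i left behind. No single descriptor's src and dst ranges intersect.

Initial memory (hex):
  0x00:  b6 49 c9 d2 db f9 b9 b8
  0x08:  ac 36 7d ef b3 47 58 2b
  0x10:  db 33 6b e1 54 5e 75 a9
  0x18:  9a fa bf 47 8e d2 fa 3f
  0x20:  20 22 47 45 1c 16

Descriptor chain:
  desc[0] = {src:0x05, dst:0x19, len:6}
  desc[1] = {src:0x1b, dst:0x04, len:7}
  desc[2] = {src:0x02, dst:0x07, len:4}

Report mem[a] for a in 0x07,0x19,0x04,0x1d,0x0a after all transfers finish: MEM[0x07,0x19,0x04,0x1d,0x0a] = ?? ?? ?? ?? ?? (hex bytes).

  after D0: wrote 6B at 0x19 = f9b9b8ac367d
  after D1: wrote 7B at 0x04 = b8ac367d3f2022
  after D2: wrote 4B at 0x07 = c9d2b8ac
query mem[0x07]=0xc9, mem[0x19]=0xf9, mem[0x04]=0xb8, mem[0x1d]=0x36, mem[0x0a]=0xac

MEM[0x07,0x19,0x04,0x1d,0x0a] = c9 f9 b8 36 ac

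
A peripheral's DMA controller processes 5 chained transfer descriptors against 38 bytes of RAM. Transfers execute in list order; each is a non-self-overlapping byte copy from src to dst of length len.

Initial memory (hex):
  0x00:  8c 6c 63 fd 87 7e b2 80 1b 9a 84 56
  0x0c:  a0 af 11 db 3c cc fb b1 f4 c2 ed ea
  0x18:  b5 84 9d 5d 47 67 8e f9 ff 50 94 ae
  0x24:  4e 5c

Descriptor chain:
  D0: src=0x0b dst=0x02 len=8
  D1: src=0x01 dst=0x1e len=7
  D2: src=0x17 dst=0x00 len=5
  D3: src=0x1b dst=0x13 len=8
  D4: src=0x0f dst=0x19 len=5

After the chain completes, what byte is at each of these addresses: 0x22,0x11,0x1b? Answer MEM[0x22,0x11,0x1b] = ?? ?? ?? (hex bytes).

MEM[0x22,0x11,0x1b] = 11 cc cc

  after D0: wrote 8B at 0x02 = 56a0af11db3cccfb
  after D1: wrote 7B at 0x1e = 6c56a0af11db3c
  after D2: wrote 5B at 0x00 = eab5849d5d
  after D3: wrote 8B at 0x13 = 5d47676c56a0af11
  after D4: wrote 5B at 0x19 = db3cccfb5d
query mem[0x22]=0x11, mem[0x11]=0xcc, mem[0x1b]=0xcc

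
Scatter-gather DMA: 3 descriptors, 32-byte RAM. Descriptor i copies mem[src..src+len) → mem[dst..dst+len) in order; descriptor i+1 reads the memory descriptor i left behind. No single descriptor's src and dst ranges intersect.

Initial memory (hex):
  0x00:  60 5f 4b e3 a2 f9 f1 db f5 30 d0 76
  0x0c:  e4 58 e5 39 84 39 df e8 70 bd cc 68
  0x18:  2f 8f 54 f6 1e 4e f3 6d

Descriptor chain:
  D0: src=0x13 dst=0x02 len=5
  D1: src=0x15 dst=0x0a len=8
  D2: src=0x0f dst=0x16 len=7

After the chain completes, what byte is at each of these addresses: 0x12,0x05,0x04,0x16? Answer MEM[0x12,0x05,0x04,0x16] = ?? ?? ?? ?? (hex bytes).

MEM[0x12,0x05,0x04,0x16] = df cc bd 54

D0: mem[0x02..0x06] <- [e8 70 bd cc 68]
D1: mem[0x0a..0x11] <- [bd cc 68 2f 8f 54 f6 1e]
D2: mem[0x16..0x1c] <- [54 f6 1e df e8 70 bd]
query mem[0x12]=0xdf, mem[0x05]=0xcc, mem[0x04]=0xbd, mem[0x16]=0x54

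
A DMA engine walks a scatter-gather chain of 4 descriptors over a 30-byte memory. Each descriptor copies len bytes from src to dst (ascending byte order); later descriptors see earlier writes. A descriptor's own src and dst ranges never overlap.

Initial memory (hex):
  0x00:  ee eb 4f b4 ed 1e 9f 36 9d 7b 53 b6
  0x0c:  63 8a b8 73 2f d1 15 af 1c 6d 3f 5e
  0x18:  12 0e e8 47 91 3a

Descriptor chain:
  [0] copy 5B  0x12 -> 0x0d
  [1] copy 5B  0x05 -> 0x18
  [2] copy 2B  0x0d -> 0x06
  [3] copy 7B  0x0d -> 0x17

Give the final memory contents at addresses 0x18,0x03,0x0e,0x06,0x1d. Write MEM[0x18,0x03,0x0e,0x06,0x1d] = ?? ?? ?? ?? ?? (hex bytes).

MEM[0x18,0x03,0x0e,0x06,0x1d] = af b4 af 15 af

[0] 0x12->0x0d len=5 : 15 af 1c 6d 3f
[1] 0x05->0x18 len=5 : 1e 9f 36 9d 7b
[2] 0x0d->0x06 len=2 : 15 af
[3] 0x0d->0x17 len=7 : 15 af 1c 6d 3f 15 af
query mem[0x18]=0xaf, mem[0x03]=0xb4, mem[0x0e]=0xaf, mem[0x06]=0x15, mem[0x1d]=0xaf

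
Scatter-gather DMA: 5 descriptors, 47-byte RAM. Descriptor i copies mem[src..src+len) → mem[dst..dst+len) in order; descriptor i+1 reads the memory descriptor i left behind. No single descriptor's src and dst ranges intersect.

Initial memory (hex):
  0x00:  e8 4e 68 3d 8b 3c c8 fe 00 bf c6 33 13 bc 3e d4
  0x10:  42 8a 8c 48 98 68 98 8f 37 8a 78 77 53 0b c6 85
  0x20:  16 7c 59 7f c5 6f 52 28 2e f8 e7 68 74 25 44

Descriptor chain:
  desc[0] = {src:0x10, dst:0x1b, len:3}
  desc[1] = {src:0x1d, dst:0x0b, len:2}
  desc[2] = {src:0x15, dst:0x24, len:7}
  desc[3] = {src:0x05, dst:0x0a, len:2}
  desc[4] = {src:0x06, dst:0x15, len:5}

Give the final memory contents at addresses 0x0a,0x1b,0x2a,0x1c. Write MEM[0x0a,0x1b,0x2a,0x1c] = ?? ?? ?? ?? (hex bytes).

MEM[0x0a,0x1b,0x2a,0x1c] = 3c 42 42 8a

D0: mem[0x1b..0x1d] <- [42 8a 8c]
D1: mem[0x0b..0x0c] <- [8c c6]
D2: mem[0x24..0x2a] <- [68 98 8f 37 8a 78 42]
D3: mem[0x0a..0x0b] <- [3c c8]
D4: mem[0x15..0x19] <- [c8 fe 00 bf 3c]
query mem[0x0a]=0x3c, mem[0x1b]=0x42, mem[0x2a]=0x42, mem[0x1c]=0x8a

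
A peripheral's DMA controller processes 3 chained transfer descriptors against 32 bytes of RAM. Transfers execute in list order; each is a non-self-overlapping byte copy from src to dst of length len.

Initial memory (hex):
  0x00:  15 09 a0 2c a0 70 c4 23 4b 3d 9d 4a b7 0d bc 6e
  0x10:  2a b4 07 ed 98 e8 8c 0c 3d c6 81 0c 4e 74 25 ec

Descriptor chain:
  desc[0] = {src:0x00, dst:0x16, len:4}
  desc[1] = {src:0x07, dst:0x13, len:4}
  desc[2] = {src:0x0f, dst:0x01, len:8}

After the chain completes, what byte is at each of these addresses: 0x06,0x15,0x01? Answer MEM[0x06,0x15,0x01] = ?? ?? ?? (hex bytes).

MEM[0x06,0x15,0x01] = 4b 3d 6e

D0: mem[0x16..0x19] <- [15 09 a0 2c]
D1: mem[0x13..0x16] <- [23 4b 3d 9d]
D2: mem[0x01..0x08] <- [6e 2a b4 07 23 4b 3d 9d]
query mem[0x06]=0x4b, mem[0x15]=0x3d, mem[0x01]=0x6e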